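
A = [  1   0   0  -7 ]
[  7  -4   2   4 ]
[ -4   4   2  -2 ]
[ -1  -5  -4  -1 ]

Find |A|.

590

Expand along row 1 (it has 2 zeros):
  + (1) · M_11   where M_11 = det([-4 2 4; 4 2 -2; -5 -4 -1]) = 44
  − (-7) · M_14   where M_14 = det([7 -4 2; -4 4 2; -1 -5 -4]) = 78
det = (+1)·(1)·(44) + (-1)·(-7)·(78) = 590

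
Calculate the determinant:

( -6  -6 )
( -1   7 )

-48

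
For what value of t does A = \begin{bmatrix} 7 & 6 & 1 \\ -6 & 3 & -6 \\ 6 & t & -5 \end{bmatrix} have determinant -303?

6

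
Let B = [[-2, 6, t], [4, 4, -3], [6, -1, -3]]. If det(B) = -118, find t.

Expanding along the row containing t, det(B) is linear in t: det(B) = (-28)·t + (-6).
Set (-28)·t + (-6) = -118  ⇒  (-28)·t = -112  ⇒  t = 4.

4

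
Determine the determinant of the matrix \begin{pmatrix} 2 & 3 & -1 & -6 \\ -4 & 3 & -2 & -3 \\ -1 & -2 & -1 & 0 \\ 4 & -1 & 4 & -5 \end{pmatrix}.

344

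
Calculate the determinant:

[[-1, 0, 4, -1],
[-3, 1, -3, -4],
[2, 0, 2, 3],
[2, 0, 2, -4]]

The determinant is 70.

Expand along column 2 (it has 3 zeros):
  + (1) · M_22   where M_22 = det([-1 4 -1; 2 2 3; 2 2 -4]) = 70
det = (+1)·(1)·(70) = 70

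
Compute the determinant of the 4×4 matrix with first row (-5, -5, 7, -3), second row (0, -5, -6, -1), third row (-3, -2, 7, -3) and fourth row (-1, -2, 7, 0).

270

Expand along row 2 (it has 1 zero):
  + (-5) · M_22   where M_22 = det([-5 7 -3; -3 7 -3; -1 7 0]) = -42
  − (-6) · M_23   where M_23 = det([-5 -5 -3; -3 -2 -3; -1 -2 0]) = 3
  + (-1) · M_24   where M_24 = det([-5 -5 7; -3 -2 7; -1 -2 7]) = -42
det = (+1)·(-5)·(-42) + (-1)·(-6)·(3) + (+1)·(-1)·(-42) = 270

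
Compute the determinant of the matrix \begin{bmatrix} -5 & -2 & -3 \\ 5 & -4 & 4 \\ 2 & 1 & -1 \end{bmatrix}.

-65

Expand along row 1:
  + (-5) · |-4 4; 1 -1| = (-5)·(4 − 4) = 0
  − (-2) · |5 4; 2 -1| = −(-2)·(-5 − 8) = -26
  + (-3) · |5 -4; 2 1| = (-3)·(5 − (-8)) = -39
Sum: (0) + (-26) + (-39) = -65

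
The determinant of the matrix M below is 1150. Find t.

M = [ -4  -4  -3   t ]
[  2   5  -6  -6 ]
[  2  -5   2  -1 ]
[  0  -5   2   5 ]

Expanding along the column containing t, det(M) is linear in t: det(M) = (-40)·t + (870).
Set (-40)·t + (870) = 1150  ⇒  (-40)·t = 280  ⇒  t = -7.

t = -7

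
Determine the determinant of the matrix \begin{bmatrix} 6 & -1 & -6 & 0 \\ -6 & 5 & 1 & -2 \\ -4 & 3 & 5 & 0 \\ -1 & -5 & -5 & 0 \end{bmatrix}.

106

Expand along column 4 (it has 3 zeros):
  + (-2) · M_24   where M_24 = det([6 -1 -6; -4 3 5; -1 -5 -5]) = -53
det = (+1)·(-2)·(-53) = 106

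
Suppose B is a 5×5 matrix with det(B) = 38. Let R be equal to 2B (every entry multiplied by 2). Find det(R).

For a 5×5 matrix, det(2B) = 2^5·det(B) = 32·det(B).
det(R) = (32)·(38) = 1216

det(R) = 1216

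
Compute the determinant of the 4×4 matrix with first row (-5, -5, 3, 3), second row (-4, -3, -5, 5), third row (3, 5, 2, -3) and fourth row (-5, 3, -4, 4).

Expand along row 1:
  + (-5) · M_11   where M_11 = det([-3 -5 5; 5 2 -3; 3 -4 4]) = 27
  − (-5) · M_12   where M_12 = det([-4 -5 5; 3 2 -3; -5 -4 4]) = -9
  + (3) · M_13   where M_13 = det([-4 -3 5; 3 5 -3; -5 3 4]) = 45
  − (3) · M_14   where M_14 = det([-4 -3 -5; 3 5 2; -5 3 -4]) = -72
det = (+1)·(-5)·(27) + (-1)·(-5)·(-9) + (+1)·(3)·(45) + (-1)·(3)·(-72) = 171

171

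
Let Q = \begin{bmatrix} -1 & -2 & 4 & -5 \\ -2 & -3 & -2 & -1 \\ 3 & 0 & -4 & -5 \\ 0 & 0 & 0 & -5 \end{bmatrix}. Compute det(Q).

Expand along row 4 (it has 3 zeros):
  + (-5) · M_44   where M_44 = det([-1 -2 4; -2 -3 -2; 3 0 -4]) = 52
det = (+1)·(-5)·(52) = -260

The determinant is -260.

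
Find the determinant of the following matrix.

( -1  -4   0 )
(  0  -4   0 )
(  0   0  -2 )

The matrix is upper triangular, so the determinant is the product of the diagonal entries:
det = (-1) · (-4) · (-2) = -8

-8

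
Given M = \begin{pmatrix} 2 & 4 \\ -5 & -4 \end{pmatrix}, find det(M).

det(M) = 2·(-4) − 4·(-5) = -8 − (-20) = 12

det(M) = 12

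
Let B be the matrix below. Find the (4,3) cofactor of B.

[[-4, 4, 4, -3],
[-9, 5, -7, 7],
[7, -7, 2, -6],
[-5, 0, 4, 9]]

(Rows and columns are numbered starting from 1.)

Delete row 4 and column 3; the remaining 3×3 submatrix is [-4 4 -3; -9 5 7; 7 -7 -6].
Its determinant is -180.
The cofactor carries sign (−1)^(4+3) = −1, so C_{4,3} = −(-180) = 180.

180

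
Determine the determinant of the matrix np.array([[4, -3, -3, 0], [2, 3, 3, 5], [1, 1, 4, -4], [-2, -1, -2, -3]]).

-119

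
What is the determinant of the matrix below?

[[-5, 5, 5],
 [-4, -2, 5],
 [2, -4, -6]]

Expand along row 1:
  + (-5) · |-2 5; -4 -6| = (-5)·(12 − (-20)) = -160
  − 5 · |-4 5; 2 -6| = −5·(24 − 10) = -70
  + 5 · |-4 -2; 2 -4| = 5·(16 − (-4)) = 100
Sum: (-160) + (-70) + (100) = -130

-130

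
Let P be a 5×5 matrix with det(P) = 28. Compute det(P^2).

784

det(P^2) = (det P)^2 = (28)^2 = 784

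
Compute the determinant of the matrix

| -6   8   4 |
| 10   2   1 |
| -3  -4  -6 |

The determinant is 368.

Expand along column 1:
  + (-6) · |2 1; -4 -6| = (-6)·(-12 − (-4)) = 48
  − 10 · |8 4; -4 -6| = −10·(-48 − (-16)) = 320
  + (-3) · |8 4; 2 1| = (-3)·(8 − 8) = 0
Sum: (48) + (320) + (0) = 368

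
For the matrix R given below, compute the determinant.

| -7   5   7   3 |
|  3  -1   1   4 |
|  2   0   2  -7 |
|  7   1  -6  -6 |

1794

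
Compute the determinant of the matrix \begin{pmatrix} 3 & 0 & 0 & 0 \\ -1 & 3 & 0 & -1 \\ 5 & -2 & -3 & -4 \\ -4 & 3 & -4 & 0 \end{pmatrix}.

Expand along row 1 (it has 3 zeros):
  + (3) · M_11   where M_11 = det([3 0 -1; -2 -3 -4; 3 -4 0]) = -65
det = (+1)·(3)·(-65) = -195

The determinant is -195.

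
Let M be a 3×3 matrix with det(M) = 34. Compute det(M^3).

39304

det(M^3) = (det M)^3 = (34)^3 = 39304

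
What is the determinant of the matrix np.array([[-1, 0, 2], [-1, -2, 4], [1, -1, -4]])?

Expand along column 2:
  + (-2) · |-1 2; 1 -4| = (-2)·(4 − 2) = -4
  − (-1) · |-1 2; -1 4| = −(-1)·(-4 − (-2)) = -2
Sum: (-4) + (-2) = -6

-6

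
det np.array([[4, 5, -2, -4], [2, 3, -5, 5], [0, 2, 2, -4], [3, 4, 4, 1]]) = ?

498

Expand along row 3 (it has 1 zero):
  − (2) · M_32   where M_32 = det([4 -2 -4; 2 -5 5; 3 4 1]) = -218
  + (2) · M_33   where M_33 = det([4 5 -4; 2 3 5; 3 4 1]) = 1
  − (-4) · M_34   where M_34 = det([4 5 -2; 2 3 -5; 3 4 4]) = 15
det = (-1)·(2)·(-218) + (+1)·(2)·(1) + (-1)·(-4)·(15) = 498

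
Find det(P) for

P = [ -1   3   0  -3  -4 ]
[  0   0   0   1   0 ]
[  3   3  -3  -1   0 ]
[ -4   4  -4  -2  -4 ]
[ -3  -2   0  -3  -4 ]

Expand along row 2 (it has 4 zeros):
  + (1) · M_24   where M_24 = det([-1 3 0 -4; 3 3 -3 0; -4 4 -4 -4; -3 -2 0 -4]) = -348
det = (+1)·(1)·(-348) = -348

|P| = -348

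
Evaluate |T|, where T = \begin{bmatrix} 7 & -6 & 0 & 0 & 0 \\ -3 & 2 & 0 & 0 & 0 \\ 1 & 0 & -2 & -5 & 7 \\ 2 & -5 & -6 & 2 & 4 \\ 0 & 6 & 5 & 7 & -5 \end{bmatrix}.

T is block lower-triangular with a 2×2 block and a 3×3 block on the diagonal, so its determinant equals the product of the determinants of the diagonal blocks.
det of the 2×2 block = -4
det of the 3×3 block = -238
det = (-4)·(-238) = 952

952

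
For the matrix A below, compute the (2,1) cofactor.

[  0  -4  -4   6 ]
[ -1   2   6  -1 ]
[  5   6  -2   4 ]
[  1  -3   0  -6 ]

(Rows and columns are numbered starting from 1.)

The cofactor is 180.

Delete row 2 and column 1; the remaining 3×3 submatrix is [-4 -4 6; 6 -2 4; -3 0 -6].
Its determinant is -180.
The cofactor carries sign (−1)^(2+1) = −1, so C_{2,1} = −(-180) = 180.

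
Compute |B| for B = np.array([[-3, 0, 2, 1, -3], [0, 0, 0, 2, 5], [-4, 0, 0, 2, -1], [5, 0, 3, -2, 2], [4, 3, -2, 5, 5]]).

48

Expand along column 2 (it has 4 zeros):
  − (3) · M_52   where M_52 = det([-3 2 1 -3; 0 0 2 5; -4 0 2 -1; 5 3 -2 2]) = -16
det = (-1)·(3)·(-16) = 48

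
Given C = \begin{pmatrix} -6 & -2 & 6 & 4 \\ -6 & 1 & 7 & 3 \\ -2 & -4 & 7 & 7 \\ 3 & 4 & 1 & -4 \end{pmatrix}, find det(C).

356

Expand along row 1:
  + (-6) · M_11   where M_11 = det([1 7 3; -4 7 7; 4 1 -4]) = -47
  − (-2) · M_12   where M_12 = det([-6 7 3; -2 7 7; 3 1 -4]) = 232
  + (6) · M_13   where M_13 = det([-6 1 3; -2 -4 7; 3 4 -4]) = 97
  − (4) · M_14   where M_14 = det([-6 1 7; -2 -4 7; 3 4 1]) = 243
det = (+1)·(-6)·(-47) + (-1)·(-2)·(232) + (+1)·(6)·(97) + (-1)·(4)·(243) = 356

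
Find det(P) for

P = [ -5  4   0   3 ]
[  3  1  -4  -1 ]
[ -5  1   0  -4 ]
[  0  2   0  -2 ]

-400

Expand along column 3 (it has 3 zeros):
  − (-4) · M_23   where M_23 = det([-5 4 3; -5 1 -4; 0 2 -2]) = -100
det = (-1)·(-4)·(-100) = -400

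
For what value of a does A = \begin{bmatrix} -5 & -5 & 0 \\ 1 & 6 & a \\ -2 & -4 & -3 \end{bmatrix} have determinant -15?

Expanding along the column containing a, det(A) is linear in a: det(A) = (-10)·a + (75).
Set (-10)·a + (75) = -15  ⇒  (-10)·a = -90  ⇒  a = 9.

a = 9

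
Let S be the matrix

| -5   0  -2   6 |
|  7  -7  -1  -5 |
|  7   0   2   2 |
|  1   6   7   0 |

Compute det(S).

|S| = -1332

Expand along column 2 (it has 2 zeros):
  + (-7) · M_22   where M_22 = det([-5 -2 6; 7 2 2; 1 7 0]) = 348
  + (6) · M_42   where M_42 = det([-5 -2 6; 7 -1 -5; 7 2 2]) = 184
det = (+1)·(-7)·(348) + (+1)·(6)·(184) = -1332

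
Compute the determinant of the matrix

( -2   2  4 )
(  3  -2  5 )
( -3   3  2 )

Expand along column 1:
  + (-2) · |-2 5; 3 2| = (-2)·(-4 − 15) = 38
  − 3 · |2 4; 3 2| = −3·(4 − 12) = 24
  + (-3) · |2 4; -2 5| = (-3)·(10 − (-8)) = -54
Sum: (38) + (24) + (-54) = 8

The determinant is 8.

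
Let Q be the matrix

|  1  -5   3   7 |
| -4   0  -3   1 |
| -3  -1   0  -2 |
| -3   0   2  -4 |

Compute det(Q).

det(Q) = -186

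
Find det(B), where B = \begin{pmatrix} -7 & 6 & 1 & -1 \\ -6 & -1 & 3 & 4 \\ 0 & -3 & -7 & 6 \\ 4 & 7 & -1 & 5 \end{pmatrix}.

Expand along row 3 (it has 1 zero):
  − (-3) · M_32   where M_32 = det([-7 1 -1; -6 3 4; 4 -1 5]) = -81
  + (-7) · M_33   where M_33 = det([-7 6 -1; -6 -1 4; 4 7 5]) = 545
  − (6) · M_34   where M_34 = det([-7 6 1; -6 -1 3; 4 7 -1]) = 138
det = (-1)·(-3)·(-81) + (+1)·(-7)·(545) + (-1)·(6)·(138) = -4886

|B| = -4886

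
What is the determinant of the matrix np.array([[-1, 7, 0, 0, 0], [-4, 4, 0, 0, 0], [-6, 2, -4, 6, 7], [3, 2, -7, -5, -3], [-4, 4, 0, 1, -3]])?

-5928

The matrix is block lower-triangular with a 2×2 block and a 3×3 block on the diagonal, so its determinant equals the product of the determinants of the diagonal blocks.
det of the 2×2 block = 24
det of the 3×3 block = -247
det = (24)·(-247) = -5928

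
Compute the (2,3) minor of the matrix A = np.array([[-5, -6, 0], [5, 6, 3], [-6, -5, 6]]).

-11

Delete row 2 and column 3; the remaining 2×2 submatrix is [-5 -6; -6 -5].
Its determinant is (-5)·(-5) − (-6)·(-6) = -11.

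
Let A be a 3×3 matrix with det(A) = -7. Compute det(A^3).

-343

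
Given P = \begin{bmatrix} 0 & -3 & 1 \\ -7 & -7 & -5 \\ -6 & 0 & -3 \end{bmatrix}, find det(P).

|P| = -69

Expand along row 1:
  − (-3) · |-7 -5; -6 -3| = −(-3)·(21 − 30) = -27
  + 1 · |-7 -7; -6 0| = 1·(0 − 42) = -42
Sum: (-27) + (-42) = -69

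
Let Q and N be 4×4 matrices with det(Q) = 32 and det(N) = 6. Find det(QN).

det(QN) = det(Q)·det(N) = (32)·(6) = 192

The determinant is 192.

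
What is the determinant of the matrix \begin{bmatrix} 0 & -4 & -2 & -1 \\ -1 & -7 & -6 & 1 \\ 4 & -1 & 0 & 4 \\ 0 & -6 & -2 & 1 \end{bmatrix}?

Expand along column 1 (it has 2 zeros):
  − (-1) · M_21   where M_21 = det([-4 -2 -1; -1 0 4; -6 -2 1]) = 12
  + (4) · M_31   where M_31 = det([-4 -2 -1; -7 -6 1; -6 -2 1]) = 36
det = (-1)·(-1)·(12) + (+1)·(4)·(36) = 156

156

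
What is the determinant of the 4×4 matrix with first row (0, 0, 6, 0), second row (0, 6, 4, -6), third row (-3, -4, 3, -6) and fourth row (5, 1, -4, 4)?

-1260

Expand along row 1 (it has 3 zeros):
  + (6) · M_13   where M_13 = det([0 6 -6; -3 -4 -6; 5 1 4]) = -210
det = (+1)·(6)·(-210) = -1260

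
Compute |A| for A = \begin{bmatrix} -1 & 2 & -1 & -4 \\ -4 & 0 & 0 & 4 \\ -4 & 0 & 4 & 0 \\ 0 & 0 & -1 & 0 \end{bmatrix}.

-32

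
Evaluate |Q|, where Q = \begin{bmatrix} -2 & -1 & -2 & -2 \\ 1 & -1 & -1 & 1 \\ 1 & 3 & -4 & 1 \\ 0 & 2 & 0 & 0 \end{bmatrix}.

Expand along row 4 (it has 3 zeros):
  + (2) · M_42   where M_42 = det([-2 -2 -2; 1 -1 1; 1 -4 1]) = 0
det = (+1)·(2)·(0) = 0

0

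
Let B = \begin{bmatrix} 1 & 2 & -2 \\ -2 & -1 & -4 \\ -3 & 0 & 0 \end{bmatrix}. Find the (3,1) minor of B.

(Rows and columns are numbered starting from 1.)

-10

Delete row 3 and column 1; the remaining 2×2 submatrix is [2 -2; -1 -4].
Its determinant is 2·(-4) − (-2)·(-1) = -10.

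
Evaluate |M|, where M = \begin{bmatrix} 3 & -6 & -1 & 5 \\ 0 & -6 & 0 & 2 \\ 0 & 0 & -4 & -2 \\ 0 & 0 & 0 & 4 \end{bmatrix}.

M is upper triangular, so det(M) is the product of the diagonal entries:
det = (3) · (-6) · (-4) · (4) = 288

|M| = 288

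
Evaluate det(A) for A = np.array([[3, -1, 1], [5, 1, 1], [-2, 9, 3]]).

46

Expand along row 1:
  + 3 · |1 1; 9 3| = 3·(3 − 9) = -18
  − (-1) · |5 1; -2 3| = −(-1)·(15 − (-2)) = 17
  + 1 · |5 1; -2 9| = 1·(45 − (-2)) = 47
Sum: (-18) + (17) + (47) = 46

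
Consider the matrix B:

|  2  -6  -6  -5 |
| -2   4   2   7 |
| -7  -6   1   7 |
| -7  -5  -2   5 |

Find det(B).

|B| = 886

Expand along row 1:
  + (2) · M_11   where M_11 = det([4 2 7; -6 1 7; -5 -2 5]) = 185
  − (-6) · M_12   where M_12 = det([-2 2 7; -7 1 7; -7 -2 5]) = 81
  + (-6) · M_13   where M_13 = det([-2 4 7; -7 -6 7; -7 -5 5]) = -115
  − (-5) · M_14   where M_14 = det([-2 4 2; -7 -6 1; -7 -5 -2]) = -132
det = (+1)·(2)·(185) + (-1)·(-6)·(81) + (+1)·(-6)·(-115) + (-1)·(-5)·(-132) = 886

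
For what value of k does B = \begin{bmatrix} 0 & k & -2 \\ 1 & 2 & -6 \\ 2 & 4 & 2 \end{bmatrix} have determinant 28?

k = -2

Expanding along the row containing k, det(B) is linear in k: det(B) = (-14)·k + (0).
Set (-14)·k + (0) = 28  ⇒  (-14)·k = 28  ⇒  k = -2.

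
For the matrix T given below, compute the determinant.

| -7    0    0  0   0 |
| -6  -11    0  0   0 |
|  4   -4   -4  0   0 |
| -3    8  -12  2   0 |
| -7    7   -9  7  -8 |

det(T) = 4928

T is lower triangular, so det(T) is the product of the diagonal entries:
det = (-7) · (-11) · (-4) · (2) · (-8) = 4928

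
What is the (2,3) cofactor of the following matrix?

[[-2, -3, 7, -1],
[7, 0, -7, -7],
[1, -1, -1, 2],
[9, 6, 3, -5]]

70

Delete row 2 and column 3; the remaining 3×3 submatrix is [-2 -3 -1; 1 -1 2; 9 6 -5].
Its determinant is -70.
The cofactor carries sign (−1)^(2+3) = −1, so C_{2,3} = −(-70) = 70.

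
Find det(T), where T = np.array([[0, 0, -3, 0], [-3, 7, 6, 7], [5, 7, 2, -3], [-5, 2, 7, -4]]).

|T| = -1878

Expand along row 1 (it has 3 zeros):
  + (-3) · M_13   where M_13 = det([-3 7 7; 5 7 -3; -5 2 -4]) = 626
det = (+1)·(-3)·(626) = -1878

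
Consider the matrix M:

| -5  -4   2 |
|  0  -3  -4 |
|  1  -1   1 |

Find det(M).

The determinant is 57.

Expand along row 2:
  + (-3) · |-5 2; 1 1| = (-3)·(-5 − 2) = 21
  − (-4) · |-5 -4; 1 -1| = −(-4)·(5 − (-4)) = 36
Sum: (21) + (36) = 57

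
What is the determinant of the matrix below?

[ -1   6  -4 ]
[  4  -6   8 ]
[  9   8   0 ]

152

Expand along row 3:
  + 9 · |6 -4; -6 8| = 9·(48 − 24) = 216
  − 8 · |-1 -4; 4 8| = −8·(-8 − (-16)) = -64
Sum: (216) + (-64) = 152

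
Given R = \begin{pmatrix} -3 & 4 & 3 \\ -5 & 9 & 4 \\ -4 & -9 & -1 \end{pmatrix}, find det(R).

Expand along row 1:
  + (-3) · |9 4; -9 -1| = (-3)·(-9 − (-36)) = -81
  − 4 · |-5 4; -4 -1| = −4·(5 − (-16)) = -84
  + 3 · |-5 9; -4 -9| = 3·(45 − (-36)) = 243
Sum: (-81) + (-84) + (243) = 78

|R| = 78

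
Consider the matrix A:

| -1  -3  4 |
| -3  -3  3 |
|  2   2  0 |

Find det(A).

det(A) = -12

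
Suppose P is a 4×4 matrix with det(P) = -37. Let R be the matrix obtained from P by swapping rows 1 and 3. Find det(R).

Swapping two rows multiplies the determinant by −1.
det(R) = (-1)·(-37) = 37

37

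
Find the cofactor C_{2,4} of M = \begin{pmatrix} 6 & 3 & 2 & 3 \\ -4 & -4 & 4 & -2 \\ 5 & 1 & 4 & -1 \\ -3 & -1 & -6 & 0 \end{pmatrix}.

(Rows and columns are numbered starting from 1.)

Delete row 2 and column 4; the remaining 3×3 submatrix is [6 3 2; 5 1 4; -3 -1 -6].
Its determinant is 38.
The cofactor carries sign (−1)^(2+4) = +1, so C_{2,4} = +(38) = 38.

38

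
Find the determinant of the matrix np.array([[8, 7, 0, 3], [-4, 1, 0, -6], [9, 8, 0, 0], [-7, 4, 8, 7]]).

936

Expand along column 3 (it has 3 zeros):
  − (8) · M_43   where M_43 = det([8 7 3; -4 1 -6; 9 8 0]) = -117
det = (-1)·(8)·(-117) = 936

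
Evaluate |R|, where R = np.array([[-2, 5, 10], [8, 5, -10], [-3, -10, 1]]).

-350

Expand along column 1:
  + (-2) · |5 -10; -10 1| = (-2)·(5 − 100) = 190
  − 8 · |5 10; -10 1| = −8·(5 − (-100)) = -840
  + (-3) · |5 10; 5 -10| = (-3)·(-50 − 50) = 300
Sum: (190) + (-840) + (300) = -350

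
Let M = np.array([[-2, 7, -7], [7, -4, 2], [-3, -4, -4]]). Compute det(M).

|M| = 386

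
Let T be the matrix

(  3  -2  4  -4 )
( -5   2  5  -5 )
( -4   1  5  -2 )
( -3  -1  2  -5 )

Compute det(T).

Expand along row 1:
  + (3) · M_11   where M_11 = det([2 5 -5; 1 5 -2; -1 2 -5]) = -42
  − (-2) · M_12   where M_12 = det([-5 5 -5; -4 5 -2; -3 2 -5]) = 0
  + (4) · M_13   where M_13 = det([-5 2 -5; -4 1 -2; -3 -1 -5]) = -28
  − (-4) · M_14   where M_14 = det([-5 2 5; -4 1 5; -3 -1 2]) = -14
det = (+1)·(3)·(-42) + (-1)·(-2)·(0) + (+1)·(4)·(-28) + (-1)·(-4)·(-14) = -294

|T| = -294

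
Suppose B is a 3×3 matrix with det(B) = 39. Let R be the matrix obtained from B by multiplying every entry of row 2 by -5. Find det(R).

|R| = -195

Scaling one row by -5 multiplies the determinant by -5.
det(R) = (-5)·(39) = -195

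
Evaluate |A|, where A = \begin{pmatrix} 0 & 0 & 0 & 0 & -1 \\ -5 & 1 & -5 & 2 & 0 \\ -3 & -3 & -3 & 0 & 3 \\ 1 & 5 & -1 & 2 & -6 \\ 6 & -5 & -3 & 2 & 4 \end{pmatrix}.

Expand along row 1 (it has 4 zeros):
  + (-1) · M_15   where M_15 = det([-5 1 -5 2; -3 -3 -3 0; 1 5 -1 2; 6 -5 -3 2]) = -96
det = (+1)·(-1)·(-96) = 96

|A| = 96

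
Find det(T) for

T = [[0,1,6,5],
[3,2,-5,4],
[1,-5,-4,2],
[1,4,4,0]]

|T| = 463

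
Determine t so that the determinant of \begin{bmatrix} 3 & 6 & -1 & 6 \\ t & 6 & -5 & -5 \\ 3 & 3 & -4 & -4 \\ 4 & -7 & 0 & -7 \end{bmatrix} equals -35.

Expanding along the column containing t, det(A) is linear in t: det(A) = (49)·t + (210).
Set (49)·t + (210) = -35  ⇒  (49)·t = -245  ⇒  t = -5.

t = -5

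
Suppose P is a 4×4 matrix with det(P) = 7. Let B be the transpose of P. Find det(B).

det(Pᵀ) = det(P).
det(B) = (1)·(7) = 7

The determinant is 7.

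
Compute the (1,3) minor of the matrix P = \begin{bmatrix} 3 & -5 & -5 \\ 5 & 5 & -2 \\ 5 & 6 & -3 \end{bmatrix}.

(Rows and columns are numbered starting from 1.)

5

Delete row 1 and column 3; the remaining 2×2 submatrix is [5 5; 5 6].
Its determinant is 5·6 − 5·5 = 5.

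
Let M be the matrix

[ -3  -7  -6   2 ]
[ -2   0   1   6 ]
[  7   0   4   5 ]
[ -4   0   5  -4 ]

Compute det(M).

det(M) = 2772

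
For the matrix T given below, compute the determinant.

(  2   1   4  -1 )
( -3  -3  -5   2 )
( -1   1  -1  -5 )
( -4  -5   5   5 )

Expand along row 1:
  + (2) · M_11   where M_11 = det([-3 -5 2; 1 -1 -5; -5 5 5]) = -160
  − (1) · M_12   where M_12 = det([-3 -5 2; -1 -1 -5; -4 5 5]) = -203
  + (4) · M_13   where M_13 = det([-3 -3 2; -1 1 -5; -4 -5 5]) = 3
  − (-1) · M_14   where M_14 = det([-3 -3 -5; -1 1 -1; -4 -5 5]) = -72
det = (+1)·(2)·(-160) + (-1)·(1)·(-203) + (+1)·(4)·(3) + (-1)·(-1)·(-72) = -177

-177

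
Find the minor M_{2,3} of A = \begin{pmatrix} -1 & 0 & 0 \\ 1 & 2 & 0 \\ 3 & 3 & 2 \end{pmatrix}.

Delete row 2 and column 3; the remaining 2×2 submatrix is [-1 0; 3 3].
Its determinant is (-1)·3 − 0·3 = -3.

-3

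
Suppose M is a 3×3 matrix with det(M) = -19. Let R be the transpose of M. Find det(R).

det(Mᵀ) = det(M).
det(R) = (1)·(-19) = -19

-19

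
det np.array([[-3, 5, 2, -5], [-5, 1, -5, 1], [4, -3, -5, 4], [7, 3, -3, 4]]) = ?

Expand along row 1:
  + (-3) · M_11   where M_11 = det([1 -5 1; -3 -5 4; 3 -3 4]) = -104
  − (5) · M_12   where M_12 = det([-5 -5 1; 4 -5 4; 7 -3 4]) = 3
  + (2) · M_13   where M_13 = det([-5 1 1; 4 -3 4; 7 3 4]) = 165
  − (-5) · M_14   where M_14 = det([-5 1 -5; 4 -3 -5; 7 3 -3]) = -308
det = (+1)·(-3)·(-104) + (-1)·(5)·(3) + (+1)·(2)·(165) + (-1)·(-5)·(-308) = -913

-913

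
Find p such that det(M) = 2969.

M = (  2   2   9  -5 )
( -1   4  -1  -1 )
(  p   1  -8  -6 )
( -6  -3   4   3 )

Expanding along the row containing p, det(M) is linear in p: det(M) = (-144)·p + (2393).
Set (-144)·p + (2393) = 2969  ⇒  (-144)·p = 576  ⇒  p = -4.

-4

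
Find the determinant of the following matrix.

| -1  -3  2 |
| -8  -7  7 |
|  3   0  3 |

Expand along row 3:
  + 3 · |-3 2; -7 7| = 3·(-21 − (-14)) = -21
  + 3 · |-1 -3; -8 -7| = 3·(7 − 24) = -51
Sum: (-21) + (-51) = -72

The determinant is -72.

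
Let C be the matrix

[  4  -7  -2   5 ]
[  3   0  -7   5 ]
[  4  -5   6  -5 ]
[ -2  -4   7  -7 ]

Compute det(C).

The determinant is -984.

Expand along row 2 (it has 1 zero):
  − (3) · M_21   where M_21 = det([-7 -2 5; -5 6 -5; -4 7 -7]) = 24
  − (-7) · M_23   where M_23 = det([4 -7 5; 4 -5 -5; -2 -4 -7]) = -336
  + (5) · M_24   where M_24 = det([4 -7 -2; 4 -5 6; -2 -4 7]) = 288
det = (-1)·(3)·(24) + (-1)·(-7)·(-336) + (+1)·(5)·(288) = -984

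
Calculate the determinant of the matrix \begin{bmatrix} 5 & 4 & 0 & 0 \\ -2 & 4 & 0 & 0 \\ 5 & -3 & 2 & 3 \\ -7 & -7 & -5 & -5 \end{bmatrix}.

140

The matrix is block lower-triangular with a 2×2 block and a 2×2 block on the diagonal, so its determinant equals the product of the determinants of the diagonal blocks.
det of the 2×2 block = 28
det of the 2×2 block = 5
det = (28)·(5) = 140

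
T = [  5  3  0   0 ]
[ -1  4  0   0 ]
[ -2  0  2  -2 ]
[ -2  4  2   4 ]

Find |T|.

T is block lower-triangular with a 2×2 block and a 2×2 block on the diagonal, so its determinant equals the product of the determinants of the diagonal blocks.
det of the 2×2 block = 23
det of the 2×2 block = 12
det = (23)·(12) = 276

276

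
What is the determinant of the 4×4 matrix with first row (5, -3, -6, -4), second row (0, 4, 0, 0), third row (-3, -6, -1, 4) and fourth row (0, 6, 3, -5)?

364

Expand along row 2 (it has 3 zeros):
  + (4) · M_22   where M_22 = det([5 -6 -4; -3 -1 4; 0 3 -5]) = 91
det = (+1)·(4)·(91) = 364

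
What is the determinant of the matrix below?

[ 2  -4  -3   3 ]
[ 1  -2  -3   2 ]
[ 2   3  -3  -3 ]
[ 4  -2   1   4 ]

Expand along row 1:
  + (2) · M_11   where M_11 = det([-2 -3 2; 3 -3 -3; -2 1 4]) = 30
  − (-4) · M_12   where M_12 = det([1 -3 2; 2 -3 -3; 4 1 4]) = 79
  + (-3) · M_13   where M_13 = det([1 -2 2; 2 3 -3; 4 -2 4]) = 14
  − (3) · M_14   where M_14 = det([1 -2 -3; 2 3 -3; 4 -2 1]) = 73
det = (+1)·(2)·(30) + (-1)·(-4)·(79) + (+1)·(-3)·(14) + (-1)·(3)·(73) = 115

115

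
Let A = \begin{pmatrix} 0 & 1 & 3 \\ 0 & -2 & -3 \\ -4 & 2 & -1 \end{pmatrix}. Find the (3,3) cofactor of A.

Delete row 3 and column 3; the remaining 2×2 submatrix is [0 1; 0 -2].
Its determinant is 0·(-2) − 1·0 = 0.
The cofactor carries sign (−1)^(3+3) = +1, so C_{3,3} = +(0) = 0.

0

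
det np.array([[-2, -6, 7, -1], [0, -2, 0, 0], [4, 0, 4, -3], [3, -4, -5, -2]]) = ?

The determinant is -142.

Expand along row 2 (it has 3 zeros):
  + (-2) · M_22   where M_22 = det([-2 7 -1; 4 4 -3; 3 -5 -2]) = 71
det = (+1)·(-2)·(71) = -142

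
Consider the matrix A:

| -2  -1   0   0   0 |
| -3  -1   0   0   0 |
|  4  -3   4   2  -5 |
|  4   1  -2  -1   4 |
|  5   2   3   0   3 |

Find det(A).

A is block lower-triangular with a 2×2 block and a 3×3 block on the diagonal, so its determinant equals the product of the determinants of the diagonal blocks.
det of the 2×2 block = -1
det of the 3×3 block = 9
det = (-1)·(9) = -9

-9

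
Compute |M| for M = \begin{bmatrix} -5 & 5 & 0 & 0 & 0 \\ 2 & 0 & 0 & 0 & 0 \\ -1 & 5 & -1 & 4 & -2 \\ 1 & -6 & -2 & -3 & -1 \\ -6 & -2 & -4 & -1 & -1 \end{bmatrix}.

M is block lower-triangular with a 2×2 block and a 3×3 block on the diagonal, so its determinant equals the product of the determinants of the diagonal blocks.
det of the 2×2 block = -10
det of the 3×3 block = 26
det = (-10)·(26) = -260

The determinant is -260.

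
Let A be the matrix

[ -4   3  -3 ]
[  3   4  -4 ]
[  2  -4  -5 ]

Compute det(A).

Expand along column 1:
  + (-4) · |4 -4; -4 -5| = (-4)·(-20 − 16) = 144
  − 3 · |3 -3; -4 -5| = −3·(-15 − 12) = 81
  + 2 · |3 -3; 4 -4| = 2·(-12 − (-12)) = 0
Sum: (144) + (81) + (0) = 225

|A| = 225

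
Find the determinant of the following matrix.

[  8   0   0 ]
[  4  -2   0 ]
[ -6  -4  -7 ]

The matrix is lower triangular, so the determinant is the product of the diagonal entries:
det = (8) · (-2) · (-7) = 112

The determinant is 112.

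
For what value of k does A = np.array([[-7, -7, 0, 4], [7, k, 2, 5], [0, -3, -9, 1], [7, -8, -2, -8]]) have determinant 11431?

Expanding along the column containing k, det(A) is linear in k: det(A) = (-266)·k + (10367).
Set (-266)·k + (10367) = 11431  ⇒  (-266)·k = 1064  ⇒  k = -4.

k = -4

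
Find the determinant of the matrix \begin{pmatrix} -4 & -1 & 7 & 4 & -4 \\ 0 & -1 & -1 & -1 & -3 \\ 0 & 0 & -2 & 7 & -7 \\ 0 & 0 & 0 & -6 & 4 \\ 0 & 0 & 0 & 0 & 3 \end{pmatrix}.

The matrix is upper triangular, so the determinant is the product of the diagonal entries:
det = (-4) · (-1) · (-2) · (-6) · (3) = 144

144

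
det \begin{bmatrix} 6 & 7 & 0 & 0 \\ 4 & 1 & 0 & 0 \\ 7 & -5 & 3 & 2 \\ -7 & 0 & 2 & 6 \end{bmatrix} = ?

The matrix is block lower-triangular with a 2×2 block and a 2×2 block on the diagonal, so its determinant equals the product of the determinants of the diagonal blocks.
det of the 2×2 block = -22
det of the 2×2 block = 14
det = (-22)·(14) = -308

The determinant is -308.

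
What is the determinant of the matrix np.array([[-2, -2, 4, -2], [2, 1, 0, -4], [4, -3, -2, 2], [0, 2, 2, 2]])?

Expand along row 2 (it has 1 zero):
  − (2) · M_21   where M_21 = det([-2 4 -2; -3 -2 2; 2 2 2]) = 60
  + (1) · M_22   where M_22 = det([-2 4 -2; 4 -2 2; 0 2 2]) = -32
  + (-4) · M_24   where M_24 = det([-2 -2 4; 4 -3 -2; 0 2 2]) = 52
det = (-1)·(2)·(60) + (+1)·(1)·(-32) + (+1)·(-4)·(52) = -360

-360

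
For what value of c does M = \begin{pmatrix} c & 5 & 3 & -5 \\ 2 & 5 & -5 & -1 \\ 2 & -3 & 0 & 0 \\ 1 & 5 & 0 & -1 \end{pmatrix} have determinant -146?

Expanding along the column containing c, det(M) is linear in c: det(M) = (15)·c + (-266).
Set (15)·c + (-266) = -146  ⇒  (15)·c = 120  ⇒  c = 8.

8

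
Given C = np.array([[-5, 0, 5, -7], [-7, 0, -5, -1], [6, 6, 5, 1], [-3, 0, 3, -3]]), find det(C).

det(C) = -432

Expand along column 2 (it has 3 zeros):
  − (6) · M_32   where M_32 = det([-5 5 -7; -7 -5 -1; -3 3 -3]) = 72
det = (-1)·(6)·(72) = -432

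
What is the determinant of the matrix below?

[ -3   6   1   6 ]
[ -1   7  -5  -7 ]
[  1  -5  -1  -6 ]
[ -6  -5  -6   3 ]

1388

Expand along row 1:
  + (-3) · M_11   where M_11 = det([7 -5 -7; -5 -1 -6; -5 -6 3]) = -673
  − (6) · M_12   where M_12 = det([-1 -5 -7; 1 -1 -6; -6 -6 3]) = -42
  + (1) · M_13   where M_13 = det([-1 7 -7; 1 -5 -6; -6 -5 3]) = 521
  − (6) · M_14   where M_14 = det([-1 7 -5; 1 -5 -1; -6 -5 -6]) = 234
det = (+1)·(-3)·(-673) + (-1)·(6)·(-42) + (+1)·(1)·(521) + (-1)·(6)·(234) = 1388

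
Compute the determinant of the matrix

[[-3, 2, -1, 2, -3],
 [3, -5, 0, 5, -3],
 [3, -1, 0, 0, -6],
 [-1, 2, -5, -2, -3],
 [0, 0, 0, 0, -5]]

-970

Expand along row 5 (it has 4 zeros):
  + (-5) · M_55   where M_55 = det([-3 2 -1 2; 3 -5 0 5; 3 -1 0 0; -1 2 -5 -2]) = 194
det = (+1)·(-5)·(194) = -970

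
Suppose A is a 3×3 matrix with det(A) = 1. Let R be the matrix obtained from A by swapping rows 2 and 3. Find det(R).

Swapping two rows multiplies the determinant by −1.
det(R) = (-1)·(1) = -1

det(R) = -1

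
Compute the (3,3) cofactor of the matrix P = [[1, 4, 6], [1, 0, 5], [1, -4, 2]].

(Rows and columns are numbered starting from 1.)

Delete row 3 and column 3; the remaining 2×2 submatrix is [1 4; 1 0].
Its determinant is 1·0 − 4·1 = -4.
The cofactor carries sign (−1)^(3+3) = +1, so C_{3,3} = +(-4) = -4.

-4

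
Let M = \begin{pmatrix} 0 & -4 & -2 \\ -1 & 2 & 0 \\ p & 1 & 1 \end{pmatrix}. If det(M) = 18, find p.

Expanding along the column containing p, det(M) is linear in p: det(M) = (4)·p + (-2).
Set (4)·p + (-2) = 18  ⇒  (4)·p = 20  ⇒  p = 5.

p = 5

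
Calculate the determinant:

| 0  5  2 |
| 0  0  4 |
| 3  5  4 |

Expand along column 1:
  + 3 · |5 2; 0 4| = 3·(20 − 0) = 60

60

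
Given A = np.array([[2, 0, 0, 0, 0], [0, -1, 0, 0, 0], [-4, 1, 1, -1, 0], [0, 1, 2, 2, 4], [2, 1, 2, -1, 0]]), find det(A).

8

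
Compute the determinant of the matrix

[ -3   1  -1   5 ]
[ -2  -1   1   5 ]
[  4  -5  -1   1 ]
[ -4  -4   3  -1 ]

Expand along row 1:
  + (-3) · M_11   where M_11 = det([-1 1 5; -5 -1 1; -4 3 -1]) = -102
  − (1) · M_12   where M_12 = det([-2 1 5; 4 -1 1; -4 3 -1]) = 44
  + (-1) · M_13   where M_13 = det([-2 -1 5; 4 -5 1; -4 -4 -1]) = -198
  − (5) · M_14   where M_14 = det([-2 -1 1; 4 -5 -1; -4 -4 3]) = 10
det = (+1)·(-3)·(-102) + (-1)·(1)·(44) + (+1)·(-1)·(-198) + (-1)·(5)·(10) = 410

410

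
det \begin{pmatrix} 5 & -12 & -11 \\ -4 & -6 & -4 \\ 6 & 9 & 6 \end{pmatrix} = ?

Expand along column 1:
  + 5 · |-6 -4; 9 6| = 5·(-36 − (-36)) = 0
  − (-4) · |-12 -11; 9 6| = −(-4)·(-72 − (-99)) = 108
  + 6 · |-12 -11; -6 -4| = 6·(48 − 66) = -108
Sum: (0) + (108) + (-108) = 0

0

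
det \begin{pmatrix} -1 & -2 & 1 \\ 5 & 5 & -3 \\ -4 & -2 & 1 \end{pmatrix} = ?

-3

Expand along row 1:
  + (-1) · |5 -3; -2 1| = (-1)·(5 − 6) = 1
  − (-2) · |5 -3; -4 1| = −(-2)·(5 − 12) = -14
  + 1 · |5 5; -4 -2| = 1·(-10 − (-20)) = 10
Sum: (1) + (-14) + (10) = -3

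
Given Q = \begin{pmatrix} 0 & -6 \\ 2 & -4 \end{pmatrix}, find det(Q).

The determinant is 12.

det(Q) = 0·(-4) − (-6)·2 = 0 − (-12) = 12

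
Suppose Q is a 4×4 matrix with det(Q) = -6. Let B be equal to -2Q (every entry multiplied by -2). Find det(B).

For a 4×4 matrix, det(-2Q) = (-2)^4·det(Q) = 16·det(Q).
det(B) = (16)·(-6) = -96

-96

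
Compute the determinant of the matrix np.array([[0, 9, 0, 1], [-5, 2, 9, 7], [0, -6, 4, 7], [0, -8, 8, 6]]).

Expand along column 1 (it has 3 zeros):
  − (-5) · M_21   where M_21 = det([9 0 1; -6 4 7; -8 8 6]) = -304
det = (-1)·(-5)·(-304) = -1520

The determinant is -1520.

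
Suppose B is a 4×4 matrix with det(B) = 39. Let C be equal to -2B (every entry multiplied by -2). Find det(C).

624

For a 4×4 matrix, det(-2B) = (-2)^4·det(B) = 16·det(B).
det(C) = (16)·(39) = 624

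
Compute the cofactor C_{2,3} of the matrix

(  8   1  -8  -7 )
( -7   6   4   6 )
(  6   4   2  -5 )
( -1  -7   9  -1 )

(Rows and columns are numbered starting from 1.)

Delete row 2 and column 3; the remaining 3×3 submatrix is [8 1 -7; 6 4 -5; -1 -7 -1].
Its determinant is -35.
The cofactor carries sign (−1)^(2+3) = −1, so C_{2,3} = −(-35) = 35.

35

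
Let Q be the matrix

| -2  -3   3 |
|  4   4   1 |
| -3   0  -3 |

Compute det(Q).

Expand along column 2:
  − (-3) · |4 1; -3 -3| = −(-3)·(-12 − (-3)) = -27
  + 4 · |-2 3; -3 -3| = 4·(6 − (-9)) = 60
Sum: (-27) + (60) = 33

|Q| = 33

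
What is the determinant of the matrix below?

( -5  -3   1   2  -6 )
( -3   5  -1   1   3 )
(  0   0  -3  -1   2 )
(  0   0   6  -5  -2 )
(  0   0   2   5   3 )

The matrix is block upper-triangular with a 2×2 block and a 3×3 block on the diagonal, so its determinant equals the product of the determinants of the diagonal blocks.
det of the 2×2 block = -34
det of the 3×3 block = 117
det = (-34)·(117) = -3978

-3978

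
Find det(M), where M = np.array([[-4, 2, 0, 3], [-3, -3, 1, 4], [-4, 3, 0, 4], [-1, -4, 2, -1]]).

-39

Expand along column 3 (it has 2 zeros):
  − (1) · M_23   where M_23 = det([-4 2 3; -4 3 4; -1 -4 -1]) = -11
  − (2) · M_43   where M_43 = det([-4 2 3; -3 -3 4; -4 3 4]) = 25
det = (-1)·(1)·(-11) + (-1)·(2)·(25) = -39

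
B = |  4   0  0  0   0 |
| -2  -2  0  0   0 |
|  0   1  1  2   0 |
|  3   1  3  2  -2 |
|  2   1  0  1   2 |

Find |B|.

The determinant is 48.

B is block lower-triangular with a 2×2 block and a 3×3 block on the diagonal, so its determinant equals the product of the determinants of the diagonal blocks.
det of the 2×2 block = -8
det of the 3×3 block = -6
det = (-8)·(-6) = 48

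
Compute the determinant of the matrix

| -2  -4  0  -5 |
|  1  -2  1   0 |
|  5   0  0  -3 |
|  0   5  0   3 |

The determinant is 95.

Expand along column 3 (it has 3 zeros):
  − (1) · M_23   where M_23 = det([-2 -4 -5; 5 0 -3; 0 5 3]) = -95
det = (-1)·(1)·(-95) = 95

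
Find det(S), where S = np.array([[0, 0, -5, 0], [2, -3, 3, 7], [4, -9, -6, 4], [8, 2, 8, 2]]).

-2180

Expand along row 1 (it has 3 zeros):
  + (-5) · M_13   where M_13 = det([2 -3 7; 4 -9 4; 8 2 2]) = 436
det = (+1)·(-5)·(436) = -2180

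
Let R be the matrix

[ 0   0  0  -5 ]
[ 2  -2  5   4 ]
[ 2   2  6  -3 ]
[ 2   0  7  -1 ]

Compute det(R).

Expand along row 1 (it has 3 zeros):
  − (-5) · M_14   where M_14 = det([2 -2 5; 2 2 6; 2 0 7]) = 12
det = (-1)·(-5)·(12) = 60

60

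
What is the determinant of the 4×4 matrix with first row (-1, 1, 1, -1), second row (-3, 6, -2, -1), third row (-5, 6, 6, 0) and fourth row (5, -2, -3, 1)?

Expand along row 3 (it has 1 zero):
  + (-5) · M_31   where M_31 = det([1 1 -1; 6 -2 -1; -2 -3 1]) = 13
  − (6) · M_32   where M_32 = det([-1 1 -1; -3 -2 -1; 5 -3 1]) = -16
  + (6) · M_33   where M_33 = det([-1 1 -1; -3 6 -1; 5 -2 1]) = 18
det = (+1)·(-5)·(13) + (-1)·(6)·(-16) + (+1)·(6)·(18) = 139

The determinant is 139.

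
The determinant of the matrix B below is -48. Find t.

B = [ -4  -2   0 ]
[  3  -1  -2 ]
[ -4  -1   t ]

Expanding along the row containing t, det(B) is linear in t: det(B) = (10)·t + (-8).
Set (10)·t + (-8) = -48  ⇒  (10)·t = -40  ⇒  t = -4.

-4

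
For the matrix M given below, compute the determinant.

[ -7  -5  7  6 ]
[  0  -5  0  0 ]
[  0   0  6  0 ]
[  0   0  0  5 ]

M is upper triangular, so det(M) is the product of the diagonal entries:
det = (-7) · (-5) · (6) · (5) = 1050

1050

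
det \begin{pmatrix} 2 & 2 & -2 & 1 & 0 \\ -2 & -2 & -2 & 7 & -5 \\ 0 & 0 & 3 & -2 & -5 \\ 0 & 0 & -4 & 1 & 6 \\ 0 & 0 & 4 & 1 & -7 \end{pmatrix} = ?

The determinant is 0.

The matrix is block upper-triangular with a 2×2 block and a 3×3 block on the diagonal, so its determinant equals the product of the determinants of the diagonal blocks.
det of the 2×2 block = 0
det of the 3×3 block = 9
det = (0)·(9) = 0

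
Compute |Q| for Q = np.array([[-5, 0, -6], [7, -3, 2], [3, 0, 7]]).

Expand along column 2:
  + (-3) · |-5 -6; 3 7| = (-3)·(-35 − (-18)) = 51

det(Q) = 51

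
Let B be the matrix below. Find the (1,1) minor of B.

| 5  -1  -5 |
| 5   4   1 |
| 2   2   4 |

14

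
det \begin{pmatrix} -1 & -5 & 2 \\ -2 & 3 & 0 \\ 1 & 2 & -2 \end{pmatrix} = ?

The determinant is 12.

Expand along column 3:
  + 2 · |-2 3; 1 2| = 2·(-4 − 3) = -14
  + (-2) · |-1 -5; -2 3| = (-2)·(-3 − 10) = 26
Sum: (-14) + (26) = 12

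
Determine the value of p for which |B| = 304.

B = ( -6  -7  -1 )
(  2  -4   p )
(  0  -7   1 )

p = -6

Expanding along the row containing p, det(B) is linear in p: det(B) = (-42)·p + (52).
Set (-42)·p + (52) = 304  ⇒  (-42)·p = 252  ⇒  p = -6.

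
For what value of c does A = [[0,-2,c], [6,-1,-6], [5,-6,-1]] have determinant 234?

c = -6

Expanding along the column containing c, det(A) is linear in c: det(A) = (-31)·c + (48).
Set (-31)·c + (48) = 234  ⇒  (-31)·c = 186  ⇒  c = -6.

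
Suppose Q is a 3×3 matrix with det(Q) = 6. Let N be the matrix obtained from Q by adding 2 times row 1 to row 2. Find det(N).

The determinant is 6.

Adding a multiple of one row to another leaves the determinant unchanged.
det(N) = (1)·(6) = 6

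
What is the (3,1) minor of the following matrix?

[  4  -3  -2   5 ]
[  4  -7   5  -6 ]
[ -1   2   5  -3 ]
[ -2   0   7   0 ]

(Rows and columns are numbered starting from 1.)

Delete row 3 and column 1; the remaining 3×3 submatrix is [-3 -2 5; -7 5 -6; 0 7 0].
Its determinant is -371.

The minor is -371.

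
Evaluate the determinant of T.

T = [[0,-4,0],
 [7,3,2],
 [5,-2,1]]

-12

Expand along row 1:
  − (-4) · |7 2; 5 1| = −(-4)·(7 − 10) = -12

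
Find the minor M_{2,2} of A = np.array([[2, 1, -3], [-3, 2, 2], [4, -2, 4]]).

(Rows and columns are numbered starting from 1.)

20

Delete row 2 and column 2; the remaining 2×2 submatrix is [2 -3; 4 4].
Its determinant is 2·4 − (-3)·4 = 20.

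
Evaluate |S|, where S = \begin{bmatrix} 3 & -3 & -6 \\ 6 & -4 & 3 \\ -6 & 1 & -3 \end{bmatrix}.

Expand along row 1:
  + 3 · |-4 3; 1 -3| = 3·(12 − 3) = 27
  − (-3) · |6 3; -6 -3| = −(-3)·(-18 − (-18)) = 0
  + (-6) · |6 -4; -6 1| = (-6)·(6 − 24) = 108
Sum: (27) + (0) + (108) = 135

135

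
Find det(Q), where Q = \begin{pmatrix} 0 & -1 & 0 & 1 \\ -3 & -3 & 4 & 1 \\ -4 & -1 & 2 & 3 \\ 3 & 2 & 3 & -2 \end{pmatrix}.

The determinant is 78.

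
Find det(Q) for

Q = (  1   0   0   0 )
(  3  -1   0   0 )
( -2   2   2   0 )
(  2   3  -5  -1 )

Q is lower triangular, so det(Q) is the product of the diagonal entries:
det = (1) · (-1) · (2) · (-1) = 2

2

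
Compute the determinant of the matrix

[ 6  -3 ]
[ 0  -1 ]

The determinant is -6.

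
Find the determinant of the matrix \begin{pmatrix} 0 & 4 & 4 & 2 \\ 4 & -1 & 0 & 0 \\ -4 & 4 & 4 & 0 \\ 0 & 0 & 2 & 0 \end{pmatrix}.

-48

Expand along row 4 (it has 3 zeros):
  − (2) · M_43   where M_43 = det([0 4 2; 4 -1 0; -4 4 0]) = 24
det = (-1)·(2)·(24) = -48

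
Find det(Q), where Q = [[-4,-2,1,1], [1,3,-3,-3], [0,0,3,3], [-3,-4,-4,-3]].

Expand along row 3 (it has 2 zeros):
  + (3) · M_33   where M_33 = det([-4 -2 1; 1 3 -3; -3 -4 -3]) = 65
  − (3) · M_34   where M_34 = det([-4 -2 1; 1 3 -3; -3 -4 -4]) = 75
det = (+1)·(3)·(65) + (-1)·(3)·(75) = -30

-30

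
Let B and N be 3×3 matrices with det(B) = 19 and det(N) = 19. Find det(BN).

det(BN) = det(B)·det(N) = (19)·(19) = 361

361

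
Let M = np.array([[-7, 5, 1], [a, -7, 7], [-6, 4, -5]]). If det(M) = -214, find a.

Expanding along the row containing a, det(M) is linear in a: det(M) = (29)·a + (-301).
Set (29)·a + (-301) = -214  ⇒  (29)·a = 87  ⇒  a = 3.

3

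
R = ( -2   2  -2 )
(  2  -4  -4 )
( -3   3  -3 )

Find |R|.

Expand along column 1:
  + (-2) · |-4 -4; 3 -3| = (-2)·(12 − (-12)) = -48
  − 2 · |2 -2; 3 -3| = −2·(-6 − (-6)) = 0
  + (-3) · |2 -2; -4 -4| = (-3)·(-8 − 8) = 48
Sum: (-48) + (0) + (48) = 0

det(R) = 0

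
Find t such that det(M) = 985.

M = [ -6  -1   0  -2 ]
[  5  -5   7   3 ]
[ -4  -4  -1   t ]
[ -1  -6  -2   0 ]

t = 2

Expanding along the column containing t, det(M) is linear in t: det(M) = (315)·t + (355).
Set (315)·t + (355) = 985  ⇒  (315)·t = 630  ⇒  t = 2.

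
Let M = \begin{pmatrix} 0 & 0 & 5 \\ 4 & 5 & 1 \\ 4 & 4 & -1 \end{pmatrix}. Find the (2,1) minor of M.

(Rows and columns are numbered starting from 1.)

Delete row 2 and column 1; the remaining 2×2 submatrix is [0 5; 4 -1].
Its determinant is 0·(-1) − 5·4 = -20.

The minor is -20.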